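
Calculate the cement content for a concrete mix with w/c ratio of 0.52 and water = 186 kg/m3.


Cement = water / (w/c)
= 186 / 0.52
= 357.7 kg/m3

357.7


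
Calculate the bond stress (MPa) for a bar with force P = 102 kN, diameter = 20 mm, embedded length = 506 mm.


u = P / (pi * db * ld)
= 102 * 1000 / (pi * 20 * 506)
= 3.208 MPa

3.208


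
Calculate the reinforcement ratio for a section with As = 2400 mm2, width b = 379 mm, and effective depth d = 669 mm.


rho = As / (b * d)
= 2400 / (379 * 669)
= 0.0095

0.0095


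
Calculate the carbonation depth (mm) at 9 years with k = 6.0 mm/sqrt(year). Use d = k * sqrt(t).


depth = k * sqrt(t)
= 6.0 * sqrt(9)
= 18.0 mm

18.0


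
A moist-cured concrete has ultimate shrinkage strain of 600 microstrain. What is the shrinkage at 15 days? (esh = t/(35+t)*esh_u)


esh(15) = 15 / (35 + 15) * 600
= 15 / 50 * 600
= 180.0 microstrain

180.0


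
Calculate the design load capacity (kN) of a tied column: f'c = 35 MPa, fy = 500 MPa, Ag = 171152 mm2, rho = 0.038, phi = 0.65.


Ast = rho * Ag = 0.038 * 171152 = 6503.776 mm2
phi*Pn = 0.65 * 0.80 * (0.85 * 35 * (171152 - 6503.776) + 500 * 6503.776) / 1000
= 4238.09 kN

4238.09


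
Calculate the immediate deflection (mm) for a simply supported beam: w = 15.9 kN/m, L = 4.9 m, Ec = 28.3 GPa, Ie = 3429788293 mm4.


Convert: L = 4.9 m = 4900 mm, Ec = 28.3 GPa = 28300 MPa
delta = 5 * 15.9 * 4900^4 / (384 * 28300 * 3429788293)
= 1.23 mm

1.23


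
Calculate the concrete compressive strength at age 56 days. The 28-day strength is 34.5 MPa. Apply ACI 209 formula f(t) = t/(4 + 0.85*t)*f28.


f(56) = 56 / (4 + 0.85 * 56) * 34.5
= 56 / 51.6 * 34.5
= 37.44 MPa

37.44


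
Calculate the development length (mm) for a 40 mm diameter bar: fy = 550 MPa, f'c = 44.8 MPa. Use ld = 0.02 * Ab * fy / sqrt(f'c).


Ab = pi * 40^2 / 4 = 1256.637 mm2
ld = 0.02 * 1256.637 * 550 / sqrt(44.8)
= 2065.2 mm

2065.2


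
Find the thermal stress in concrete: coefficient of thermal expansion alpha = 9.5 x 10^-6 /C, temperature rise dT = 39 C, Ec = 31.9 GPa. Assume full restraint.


sigma = alpha * dT * Ec
= 9.5e-6 * 39 * 31.9 * 1000
= 11.819 MPa

11.819


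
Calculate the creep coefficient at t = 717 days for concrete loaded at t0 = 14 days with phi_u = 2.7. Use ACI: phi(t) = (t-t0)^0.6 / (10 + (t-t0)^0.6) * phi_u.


dt = 717 - 14 = 703
phi = 703^0.6 / (10 + 703^0.6) * 2.7
= 2.258

2.258


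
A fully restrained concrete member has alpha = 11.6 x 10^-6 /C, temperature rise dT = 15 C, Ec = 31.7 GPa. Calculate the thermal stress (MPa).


sigma = alpha * dT * Ec
= 11.6e-6 * 15 * 31.7 * 1000
= 5.516 MPa

5.516


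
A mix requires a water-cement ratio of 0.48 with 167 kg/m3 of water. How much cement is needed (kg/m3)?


Cement = water / (w/c)
= 167 / 0.48
= 347.9 kg/m3

347.9


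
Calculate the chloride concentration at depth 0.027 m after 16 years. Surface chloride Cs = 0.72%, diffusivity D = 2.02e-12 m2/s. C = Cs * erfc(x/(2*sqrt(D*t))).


t_seconds = 16 * 365.25 * 24 * 3600 = 504921600.0 s
arg = 0.027 / (2 * sqrt(2.02e-12 * 504921600.0))
= 0.4227
erfc(0.4227) = 0.55
C = 0.72 * 0.55 = 0.396%

0.396


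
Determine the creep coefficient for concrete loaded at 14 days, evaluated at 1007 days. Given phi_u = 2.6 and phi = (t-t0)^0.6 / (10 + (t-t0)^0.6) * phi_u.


dt = 1007 - 14 = 993
phi = 993^0.6 / (10 + 993^0.6) * 2.6
= 2.243

2.243


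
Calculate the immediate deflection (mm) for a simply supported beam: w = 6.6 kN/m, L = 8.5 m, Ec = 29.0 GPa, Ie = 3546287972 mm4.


Convert: L = 8.5 m = 8500 mm, Ec = 29.0 GPa = 29000 MPa
delta = 5 * 6.6 * 8500^4 / (384 * 29000 * 3546287972)
= 4.36 mm

4.36


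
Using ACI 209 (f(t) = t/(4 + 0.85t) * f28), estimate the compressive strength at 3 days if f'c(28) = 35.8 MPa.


f(3) = 3 / (4 + 0.85 * 3) * 35.8
= 3 / 6.55 * 35.8
= 16.4 MPa

16.4


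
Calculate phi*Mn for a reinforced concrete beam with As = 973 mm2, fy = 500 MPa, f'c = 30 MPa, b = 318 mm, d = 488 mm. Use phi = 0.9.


a = As * fy / (0.85 * f'c * b)
= 973 * 500 / (0.85 * 30 * 318)
= 59.9951 mm
Mn = As * fy * (d - a/2) / 10^6
= 222.8182 kN-m
phi*Mn = 0.9 * 222.8182 = 200.54 kN-m

200.54


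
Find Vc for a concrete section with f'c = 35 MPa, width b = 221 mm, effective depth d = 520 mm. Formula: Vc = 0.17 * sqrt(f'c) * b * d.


Vc = 0.17 * sqrt(35) * 221 * 520 / 1000
= 115.58 kN

115.58


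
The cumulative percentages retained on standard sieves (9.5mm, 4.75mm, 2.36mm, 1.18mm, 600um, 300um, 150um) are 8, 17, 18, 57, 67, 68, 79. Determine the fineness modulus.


FM = sum(cumulative % retained) / 100
= 314 / 100
= 3.14

3.14


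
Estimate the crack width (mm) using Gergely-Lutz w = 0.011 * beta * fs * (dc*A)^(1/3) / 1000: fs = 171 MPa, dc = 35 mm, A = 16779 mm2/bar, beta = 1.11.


w = 0.011 * beta * fs * (dc * A)^(1/3) / 1000
= 0.011 * 1.11 * 171 * (35 * 16779)^(1/3) / 1000
= 0.175 mm

0.175


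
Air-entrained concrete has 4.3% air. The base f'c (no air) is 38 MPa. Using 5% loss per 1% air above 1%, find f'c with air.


Strength loss = (4.3 - 1) * 5 = 16.5%
f'c = 38 * (1 - 16.5/100)
= 31.73 MPa

31.73


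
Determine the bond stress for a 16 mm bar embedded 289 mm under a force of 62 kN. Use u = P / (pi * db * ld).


u = P / (pi * db * ld)
= 62 * 1000 / (pi * 16 * 289)
= 4.268 MPa

4.268


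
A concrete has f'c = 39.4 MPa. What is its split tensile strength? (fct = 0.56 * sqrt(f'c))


fct = 0.56 * sqrt(39.4)
= 0.56 * 6.277
= 3.515 MPa

3.515


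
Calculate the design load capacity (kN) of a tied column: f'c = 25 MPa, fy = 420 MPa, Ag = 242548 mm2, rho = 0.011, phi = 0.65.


Ast = rho * Ag = 0.011 * 242548 = 2668.028 mm2
phi*Pn = 0.65 * 0.80 * (0.85 * 25 * (242548 - 2668.028) + 420 * 2668.028) / 1000
= 3233.37 kN

3233.37


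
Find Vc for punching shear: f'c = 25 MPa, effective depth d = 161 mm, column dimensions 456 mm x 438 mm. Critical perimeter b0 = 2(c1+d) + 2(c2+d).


b0 = 2*(456 + 161) + 2*(438 + 161) = 2432 mm
Vc = 0.33 * sqrt(25) * 2432 * 161 / 1000
= 646.06 kN

646.06


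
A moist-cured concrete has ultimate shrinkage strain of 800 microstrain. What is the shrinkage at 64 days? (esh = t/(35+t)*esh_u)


esh(64) = 64 / (35 + 64) * 800
= 64 / 99 * 800
= 517.2 microstrain

517.2


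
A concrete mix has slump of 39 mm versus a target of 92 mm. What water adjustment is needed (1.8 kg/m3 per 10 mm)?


Difference = 92 - 39 = 53 mm
Water adjustment = 53 * 1.8 / 10 = 9.5 kg/m3

9.5


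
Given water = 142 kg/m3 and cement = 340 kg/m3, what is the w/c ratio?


w/c = water / cement
w/c = 142 / 340 = 0.418

0.418


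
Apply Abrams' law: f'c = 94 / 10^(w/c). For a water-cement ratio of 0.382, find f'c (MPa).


f'c = 94 / 10^0.382
= 94 / 2.41
= 39.01 MPa

39.01


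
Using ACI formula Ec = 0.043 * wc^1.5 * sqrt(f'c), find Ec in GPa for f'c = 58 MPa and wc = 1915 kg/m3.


Ec = 0.043 * 1915^1.5 * sqrt(58) / 1000
= 27.44 GPa

27.44


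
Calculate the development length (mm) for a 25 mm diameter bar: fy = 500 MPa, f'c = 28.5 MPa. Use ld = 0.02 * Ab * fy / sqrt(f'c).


Ab = pi * 25^2 / 4 = 490.874 mm2
ld = 0.02 * 490.874 * 500 / sqrt(28.5)
= 919.5 mm

919.5


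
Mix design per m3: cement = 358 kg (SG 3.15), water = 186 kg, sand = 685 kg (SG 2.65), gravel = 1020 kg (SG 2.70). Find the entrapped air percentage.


Vol cement = 358 / (3.15 * 1000) = 0.113651 m3
Vol water = 186 / 1000 = 0.186 m3
Vol sand = 685 / (2.65 * 1000) = 0.258491 m3
Vol gravel = 1020 / (2.70 * 1000) = 0.377778 m3
Total solid + water volume = 0.935919 m3
Air = (1 - 0.935919) * 100 = 6.41%

6.41


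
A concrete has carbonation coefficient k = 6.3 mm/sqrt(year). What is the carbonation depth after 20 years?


depth = k * sqrt(t)
= 6.3 * sqrt(20)
= 28.17 mm

28.17


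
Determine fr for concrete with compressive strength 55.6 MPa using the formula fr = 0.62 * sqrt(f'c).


fr = 0.62 * sqrt(55.6)
= 4.623 MPa

4.623


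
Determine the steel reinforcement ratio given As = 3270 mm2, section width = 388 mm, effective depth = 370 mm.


rho = As / (b * d)
= 3270 / (388 * 370)
= 0.0228

0.0228


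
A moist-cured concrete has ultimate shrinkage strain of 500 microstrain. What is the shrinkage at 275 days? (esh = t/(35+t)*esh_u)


esh(275) = 275 / (35 + 275) * 500
= 275 / 310 * 500
= 443.5 microstrain

443.5


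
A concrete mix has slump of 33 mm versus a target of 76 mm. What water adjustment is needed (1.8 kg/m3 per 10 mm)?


Difference = 76 - 33 = 43 mm
Water adjustment = 43 * 1.8 / 10 = 7.7 kg/m3

7.7


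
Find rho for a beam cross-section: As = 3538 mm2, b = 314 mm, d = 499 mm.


rho = As / (b * d)
= 3538 / (314 * 499)
= 0.0226

0.0226


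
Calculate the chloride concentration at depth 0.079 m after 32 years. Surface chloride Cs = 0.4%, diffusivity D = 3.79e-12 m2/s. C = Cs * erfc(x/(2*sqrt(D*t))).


t_seconds = 32 * 365.25 * 24 * 3600 = 1009843200.0 s
arg = 0.079 / (2 * sqrt(3.79e-12 * 1009843200.0))
= 0.6385
erfc(0.6385) = 0.3666
C = 0.4 * 0.3666 = 0.1466%

0.1466


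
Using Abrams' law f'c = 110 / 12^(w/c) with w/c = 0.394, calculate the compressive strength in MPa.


f'c = 110 / 12^0.394
= 110 / 2.662
= 41.32 MPa

41.32


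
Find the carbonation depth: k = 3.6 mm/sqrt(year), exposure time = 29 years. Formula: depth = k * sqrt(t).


depth = k * sqrt(t)
= 3.6 * sqrt(29)
= 19.39 mm

19.39


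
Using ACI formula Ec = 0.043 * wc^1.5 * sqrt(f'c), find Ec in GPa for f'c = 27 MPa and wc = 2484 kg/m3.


Ec = 0.043 * 2484^1.5 * sqrt(27) / 1000
= 27.66 GPa

27.66


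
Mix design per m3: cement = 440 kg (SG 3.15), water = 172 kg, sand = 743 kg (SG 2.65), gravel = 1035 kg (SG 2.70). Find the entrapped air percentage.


Vol cement = 440 / (3.15 * 1000) = 0.139683 m3
Vol water = 172 / 1000 = 0.172 m3
Vol sand = 743 / (2.65 * 1000) = 0.280377 m3
Vol gravel = 1035 / (2.70 * 1000) = 0.383333 m3
Total solid + water volume = 0.975393 m3
Air = (1 - 0.975393) * 100 = 2.46%

2.46


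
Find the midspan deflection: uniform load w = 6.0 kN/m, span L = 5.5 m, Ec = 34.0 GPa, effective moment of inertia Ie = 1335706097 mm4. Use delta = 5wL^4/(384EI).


Convert: L = 5.5 m = 5500 mm, Ec = 34.0 GPa = 34000 MPa
delta = 5 * 6.0 * 5500^4 / (384 * 34000 * 1335706097)
= 1.57 mm

1.57


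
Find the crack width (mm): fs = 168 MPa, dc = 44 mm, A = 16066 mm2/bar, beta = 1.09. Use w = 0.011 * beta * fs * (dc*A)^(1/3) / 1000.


w = 0.011 * beta * fs * (dc * A)^(1/3) / 1000
= 0.011 * 1.09 * 168 * (44 * 16066)^(1/3) / 1000
= 0.179 mm

0.179


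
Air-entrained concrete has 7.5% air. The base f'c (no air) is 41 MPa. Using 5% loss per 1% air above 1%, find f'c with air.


Strength loss = (7.5 - 1) * 5 = 32.5%
f'c = 41 * (1 - 32.5/100)
= 27.68 MPa

27.68


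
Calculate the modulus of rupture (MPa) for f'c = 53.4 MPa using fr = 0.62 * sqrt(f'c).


fr = 0.62 * sqrt(53.4)
= 4.531 MPa

4.531


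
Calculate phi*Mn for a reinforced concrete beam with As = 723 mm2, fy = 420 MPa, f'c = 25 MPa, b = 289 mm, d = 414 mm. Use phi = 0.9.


a = As * fy / (0.85 * f'c * b)
= 723 * 420 / (0.85 * 25 * 289)
= 49.446 mm
Mn = As * fy * (d - a/2) / 10^6
= 118.2079 kN-m
phi*Mn = 0.9 * 118.2079 = 106.39 kN-m

106.39


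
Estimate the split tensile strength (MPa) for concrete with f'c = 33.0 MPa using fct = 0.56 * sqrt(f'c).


fct = 0.56 * sqrt(33.0)
= 0.56 * 5.745
= 3.217 MPa

3.217


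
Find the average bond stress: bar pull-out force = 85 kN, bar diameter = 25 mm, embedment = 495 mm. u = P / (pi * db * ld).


u = P / (pi * db * ld)
= 85 * 1000 / (pi * 25 * 495)
= 2.186 MPa

2.186


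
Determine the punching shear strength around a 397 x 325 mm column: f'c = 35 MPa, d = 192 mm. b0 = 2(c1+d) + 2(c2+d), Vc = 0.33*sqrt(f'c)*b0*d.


b0 = 2*(397 + 192) + 2*(325 + 192) = 2212 mm
Vc = 0.33 * sqrt(35) * 2212 * 192 / 1000
= 829.15 kN

829.15


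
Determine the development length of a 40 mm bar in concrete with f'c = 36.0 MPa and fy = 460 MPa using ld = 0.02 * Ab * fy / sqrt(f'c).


Ab = pi * 40^2 / 4 = 1256.637 mm2
ld = 0.02 * 1256.637 * 460 / sqrt(36.0)
= 1926.8 mm

1926.8


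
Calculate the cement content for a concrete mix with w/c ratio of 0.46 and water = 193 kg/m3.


Cement = water / (w/c)
= 193 / 0.46
= 419.6 kg/m3

419.6


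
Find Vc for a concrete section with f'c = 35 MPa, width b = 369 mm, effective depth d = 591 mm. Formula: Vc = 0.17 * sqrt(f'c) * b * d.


Vc = 0.17 * sqrt(35) * 369 * 591 / 1000
= 219.33 kN

219.33


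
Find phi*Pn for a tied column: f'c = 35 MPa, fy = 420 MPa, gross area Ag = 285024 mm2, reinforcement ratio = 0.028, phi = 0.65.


Ast = rho * Ag = 0.028 * 285024 = 7980.672 mm2
phi*Pn = 0.65 * 0.80 * (0.85 * 35 * (285024 - 7980.672) + 420 * 7980.672) / 1000
= 6028.84 kN

6028.84


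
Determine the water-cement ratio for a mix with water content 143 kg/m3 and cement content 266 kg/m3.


w/c = water / cement
w/c = 143 / 266 = 0.538

0.538


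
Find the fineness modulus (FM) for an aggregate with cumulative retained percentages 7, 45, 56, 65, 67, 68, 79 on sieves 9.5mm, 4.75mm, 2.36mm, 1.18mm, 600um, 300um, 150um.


FM = sum(cumulative % retained) / 100
= 387 / 100
= 3.87

3.87


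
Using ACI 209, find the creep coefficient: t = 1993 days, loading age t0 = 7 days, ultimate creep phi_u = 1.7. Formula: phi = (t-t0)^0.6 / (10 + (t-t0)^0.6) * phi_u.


dt = 1993 - 7 = 1986
phi = 1986^0.6 / (10 + 1986^0.6) * 1.7
= 1.538

1.538


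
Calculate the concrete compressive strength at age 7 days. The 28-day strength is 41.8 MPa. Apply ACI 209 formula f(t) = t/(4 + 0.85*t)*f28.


f(7) = 7 / (4 + 0.85 * 7) * 41.8
= 7 / 9.95 * 41.8
= 29.41 MPa

29.41


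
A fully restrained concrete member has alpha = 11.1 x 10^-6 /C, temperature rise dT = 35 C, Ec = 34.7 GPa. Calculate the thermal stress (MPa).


sigma = alpha * dT * Ec
= 11.1e-6 * 35 * 34.7 * 1000
= 13.481 MPa

13.481


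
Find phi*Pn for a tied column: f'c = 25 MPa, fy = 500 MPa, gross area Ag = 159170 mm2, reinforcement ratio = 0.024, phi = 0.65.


Ast = rho * Ag = 0.024 * 159170 = 3820.08 mm2
phi*Pn = 0.65 * 0.80 * (0.85 * 25 * (159170 - 3820.08) + 500 * 3820.08) / 1000
= 2709.84 kN

2709.84


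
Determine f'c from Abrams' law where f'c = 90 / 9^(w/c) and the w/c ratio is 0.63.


f'c = 90 / 9^0.63
= 90 / 3.992
= 22.55 MPa

22.55


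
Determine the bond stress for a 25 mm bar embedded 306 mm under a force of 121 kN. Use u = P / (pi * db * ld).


u = P / (pi * db * ld)
= 121 * 1000 / (pi * 25 * 306)
= 5.035 MPa

5.035


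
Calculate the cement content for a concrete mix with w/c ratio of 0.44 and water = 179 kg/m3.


Cement = water / (w/c)
= 179 / 0.44
= 406.8 kg/m3

406.8


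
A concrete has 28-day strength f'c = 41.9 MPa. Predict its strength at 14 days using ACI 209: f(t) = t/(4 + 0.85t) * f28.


f(14) = 14 / (4 + 0.85 * 14) * 41.9
= 14 / 15.9 * 41.9
= 36.89 MPa

36.89


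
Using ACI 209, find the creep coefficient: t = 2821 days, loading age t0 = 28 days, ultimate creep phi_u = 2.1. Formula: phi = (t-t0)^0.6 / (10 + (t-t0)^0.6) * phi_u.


dt = 2821 - 28 = 2793
phi = 2793^0.6 / (10 + 2793^0.6) * 2.1
= 1.934

1.934


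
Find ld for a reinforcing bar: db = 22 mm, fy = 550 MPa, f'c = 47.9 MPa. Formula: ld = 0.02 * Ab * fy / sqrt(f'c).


Ab = pi * 22^2 / 4 = 380.133 mm2
ld = 0.02 * 380.133 * 550 / sqrt(47.9)
= 604.2 mm

604.2


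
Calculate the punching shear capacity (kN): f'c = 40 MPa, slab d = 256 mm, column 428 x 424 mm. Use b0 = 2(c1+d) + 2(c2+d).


b0 = 2*(428 + 256) + 2*(424 + 256) = 2728 mm
Vc = 0.33 * sqrt(40) * 2728 * 256 / 1000
= 1457.57 kN

1457.57


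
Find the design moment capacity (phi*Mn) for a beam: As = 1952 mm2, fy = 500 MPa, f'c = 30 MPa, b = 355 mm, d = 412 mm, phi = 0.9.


a = As * fy / (0.85 * f'c * b)
= 1952 * 500 / (0.85 * 30 * 355)
= 107.8155 mm
Mn = As * fy * (d - a/2) / 10^6
= 349.498 kN-m
phi*Mn = 0.9 * 349.498 = 314.55 kN-m

314.55


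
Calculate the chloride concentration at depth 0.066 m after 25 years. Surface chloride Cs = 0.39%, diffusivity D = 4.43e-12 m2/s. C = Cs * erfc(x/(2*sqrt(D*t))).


t_seconds = 25 * 365.25 * 24 * 3600 = 788940000.0 s
arg = 0.066 / (2 * sqrt(4.43e-12 * 788940000.0))
= 0.5582
erfc(0.5582) = 0.4299
C = 0.39 * 0.4299 = 0.1676%

0.1676


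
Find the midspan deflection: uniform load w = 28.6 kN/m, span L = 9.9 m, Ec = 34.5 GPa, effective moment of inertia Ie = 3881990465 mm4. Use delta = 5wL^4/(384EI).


Convert: L = 9.9 m = 9900 mm, Ec = 34.5 GPa = 34500 MPa
delta = 5 * 28.6 * 9900^4 / (384 * 34500 * 3881990465)
= 26.71 mm

26.71


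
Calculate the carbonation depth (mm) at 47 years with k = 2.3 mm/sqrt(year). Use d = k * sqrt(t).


depth = k * sqrt(t)
= 2.3 * sqrt(47)
= 15.77 mm

15.77


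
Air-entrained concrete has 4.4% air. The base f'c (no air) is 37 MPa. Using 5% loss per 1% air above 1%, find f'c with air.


Strength loss = (4.4 - 1) * 5 = 17.0%
f'c = 37 * (1 - 17.0/100)
= 30.71 MPa

30.71


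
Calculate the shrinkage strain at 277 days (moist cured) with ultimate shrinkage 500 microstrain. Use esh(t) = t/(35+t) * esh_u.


esh(277) = 277 / (35 + 277) * 500
= 277 / 312 * 500
= 443.9 microstrain

443.9


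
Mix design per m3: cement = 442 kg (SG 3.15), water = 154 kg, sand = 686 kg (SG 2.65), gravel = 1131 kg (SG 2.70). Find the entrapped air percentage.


Vol cement = 442 / (3.15 * 1000) = 0.140317 m3
Vol water = 154 / 1000 = 0.154 m3
Vol sand = 686 / (2.65 * 1000) = 0.258868 m3
Vol gravel = 1131 / (2.70 * 1000) = 0.418889 m3
Total solid + water volume = 0.972074 m3
Air = (1 - 0.972074) * 100 = 2.79%

2.79


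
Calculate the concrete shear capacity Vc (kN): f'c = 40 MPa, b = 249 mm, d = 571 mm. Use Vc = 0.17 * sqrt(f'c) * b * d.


Vc = 0.17 * sqrt(40) * 249 * 571 / 1000
= 152.87 kN

152.87


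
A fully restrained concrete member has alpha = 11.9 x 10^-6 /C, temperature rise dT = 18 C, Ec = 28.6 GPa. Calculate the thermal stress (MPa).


sigma = alpha * dT * Ec
= 11.9e-6 * 18 * 28.6 * 1000
= 6.126 MPa

6.126


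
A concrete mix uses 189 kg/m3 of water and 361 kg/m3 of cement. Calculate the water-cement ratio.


w/c = water / cement
w/c = 189 / 361 = 0.524

0.524


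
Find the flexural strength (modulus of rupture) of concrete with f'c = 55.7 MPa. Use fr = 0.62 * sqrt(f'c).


fr = 0.62 * sqrt(55.7)
= 4.627 MPa

4.627


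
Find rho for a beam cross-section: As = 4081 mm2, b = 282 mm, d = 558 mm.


rho = As / (b * d)
= 4081 / (282 * 558)
= 0.0259

0.0259


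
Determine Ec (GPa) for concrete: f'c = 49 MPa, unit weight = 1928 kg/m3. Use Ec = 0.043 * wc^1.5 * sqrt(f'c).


Ec = 0.043 * 1928^1.5 * sqrt(49) / 1000
= 25.48 GPa

25.48


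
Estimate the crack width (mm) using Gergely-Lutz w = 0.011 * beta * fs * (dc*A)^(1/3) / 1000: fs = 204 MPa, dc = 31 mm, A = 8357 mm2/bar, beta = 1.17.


w = 0.011 * beta * fs * (dc * A)^(1/3) / 1000
= 0.011 * 1.17 * 204 * (31 * 8357)^(1/3) / 1000
= 0.167 mm

0.167


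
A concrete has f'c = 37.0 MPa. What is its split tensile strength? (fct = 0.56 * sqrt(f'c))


fct = 0.56 * sqrt(37.0)
= 0.56 * 6.083
= 3.406 MPa

3.406


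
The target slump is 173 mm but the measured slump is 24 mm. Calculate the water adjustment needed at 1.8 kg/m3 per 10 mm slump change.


Difference = 173 - 24 = 149 mm
Water adjustment = 149 * 1.8 / 10 = 26.8 kg/m3

26.8


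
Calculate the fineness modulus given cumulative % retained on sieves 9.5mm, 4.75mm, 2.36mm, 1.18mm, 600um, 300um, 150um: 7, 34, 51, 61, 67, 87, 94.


FM = sum(cumulative % retained) / 100
= 401 / 100
= 4.01

4.01


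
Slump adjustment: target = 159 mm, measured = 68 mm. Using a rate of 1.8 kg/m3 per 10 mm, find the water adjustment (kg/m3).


Difference = 159 - 68 = 91 mm
Water adjustment = 91 * 1.8 / 10 = 16.4 kg/m3

16.4


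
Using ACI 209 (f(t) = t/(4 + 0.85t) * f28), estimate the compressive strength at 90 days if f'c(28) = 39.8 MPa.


f(90) = 90 / (4 + 0.85 * 90) * 39.8
= 90 / 80.5 * 39.8
= 44.5 MPa

44.5


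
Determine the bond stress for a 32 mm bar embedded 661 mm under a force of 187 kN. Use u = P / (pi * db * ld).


u = P / (pi * db * ld)
= 187 * 1000 / (pi * 32 * 661)
= 2.814 MPa

2.814


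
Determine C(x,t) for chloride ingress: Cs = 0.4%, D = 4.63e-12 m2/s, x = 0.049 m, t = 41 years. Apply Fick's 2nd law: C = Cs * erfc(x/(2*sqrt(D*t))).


t_seconds = 41 * 365.25 * 24 * 3600 = 1293861600.0 s
arg = 0.049 / (2 * sqrt(4.63e-12 * 1293861600.0))
= 0.3165
erfc(0.3165) = 0.6544
C = 0.4 * 0.6544 = 0.2618%

0.2618


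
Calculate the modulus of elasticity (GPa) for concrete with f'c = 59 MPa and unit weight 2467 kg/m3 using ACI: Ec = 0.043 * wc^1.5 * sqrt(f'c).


Ec = 0.043 * 2467^1.5 * sqrt(59) / 1000
= 40.47 GPa

40.47


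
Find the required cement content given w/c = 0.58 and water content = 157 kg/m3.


Cement = water / (w/c)
= 157 / 0.58
= 270.7 kg/m3

270.7


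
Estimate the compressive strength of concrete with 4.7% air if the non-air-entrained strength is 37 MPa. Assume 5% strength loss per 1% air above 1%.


Strength loss = (4.7 - 1) * 5 = 18.5%
f'c = 37 * (1 - 18.5/100)
= 30.15 MPa

30.15


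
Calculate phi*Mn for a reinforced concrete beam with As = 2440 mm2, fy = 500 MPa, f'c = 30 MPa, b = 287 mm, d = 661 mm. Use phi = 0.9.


a = As * fy / (0.85 * f'c * b)
= 2440 * 500 / (0.85 * 30 * 287)
= 166.7008 mm
Mn = As * fy * (d - a/2) / 10^6
= 704.7325 kN-m
phi*Mn = 0.9 * 704.7325 = 634.26 kN-m

634.26


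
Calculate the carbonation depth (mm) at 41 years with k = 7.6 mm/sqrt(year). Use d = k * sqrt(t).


depth = k * sqrt(t)
= 7.6 * sqrt(41)
= 48.66 mm

48.66


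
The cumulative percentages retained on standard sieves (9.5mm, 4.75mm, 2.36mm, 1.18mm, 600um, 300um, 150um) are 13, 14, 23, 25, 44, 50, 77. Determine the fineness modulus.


FM = sum(cumulative % retained) / 100
= 246 / 100
= 2.46

2.46


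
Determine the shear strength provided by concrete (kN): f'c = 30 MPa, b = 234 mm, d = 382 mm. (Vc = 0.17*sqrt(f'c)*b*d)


Vc = 0.17 * sqrt(30) * 234 * 382 / 1000
= 83.23 kN

83.23


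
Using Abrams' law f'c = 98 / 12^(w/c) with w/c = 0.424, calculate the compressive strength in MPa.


f'c = 98 / 12^0.424
= 98 / 2.868
= 34.17 MPa

34.17


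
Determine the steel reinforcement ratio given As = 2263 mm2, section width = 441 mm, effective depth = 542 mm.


rho = As / (b * d)
= 2263 / (441 * 542)
= 0.0095

0.0095


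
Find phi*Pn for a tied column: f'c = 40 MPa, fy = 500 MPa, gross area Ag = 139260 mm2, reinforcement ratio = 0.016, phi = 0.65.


Ast = rho * Ag = 0.016 * 139260 = 2228.16 mm2
phi*Pn = 0.65 * 0.80 * (0.85 * 40 * (139260 - 2228.16) + 500 * 2228.16) / 1000
= 3002.04 kN

3002.04


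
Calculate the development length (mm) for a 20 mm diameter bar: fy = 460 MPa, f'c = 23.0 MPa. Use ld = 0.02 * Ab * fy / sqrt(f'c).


Ab = pi * 20^2 / 4 = 314.159 mm2
ld = 0.02 * 314.159 * 460 / sqrt(23.0)
= 602.7 mm

602.7


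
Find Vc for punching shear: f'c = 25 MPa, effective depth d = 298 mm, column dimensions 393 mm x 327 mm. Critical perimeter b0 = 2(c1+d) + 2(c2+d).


b0 = 2*(393 + 298) + 2*(327 + 298) = 2632 mm
Vc = 0.33 * sqrt(25) * 2632 * 298 / 1000
= 1294.15 kN

1294.15


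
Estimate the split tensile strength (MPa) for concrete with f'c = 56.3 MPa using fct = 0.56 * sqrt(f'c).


fct = 0.56 * sqrt(56.3)
= 0.56 * 7.503
= 4.202 MPa

4.202


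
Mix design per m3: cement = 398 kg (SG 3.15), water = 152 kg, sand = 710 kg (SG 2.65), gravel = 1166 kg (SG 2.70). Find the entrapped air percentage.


Vol cement = 398 / (3.15 * 1000) = 0.126349 m3
Vol water = 152 / 1000 = 0.152 m3
Vol sand = 710 / (2.65 * 1000) = 0.267925 m3
Vol gravel = 1166 / (2.70 * 1000) = 0.431852 m3
Total solid + water volume = 0.978126 m3
Air = (1 - 0.978126) * 100 = 2.19%

2.19


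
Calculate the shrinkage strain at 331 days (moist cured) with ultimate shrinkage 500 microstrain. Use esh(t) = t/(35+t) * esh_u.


esh(331) = 331 / (35 + 331) * 500
= 331 / 366 * 500
= 452.2 microstrain

452.2


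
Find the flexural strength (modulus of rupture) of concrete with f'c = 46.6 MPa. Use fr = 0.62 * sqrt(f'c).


fr = 0.62 * sqrt(46.6)
= 4.232 MPa

4.232


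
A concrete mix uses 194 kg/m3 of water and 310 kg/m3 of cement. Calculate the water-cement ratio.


w/c = water / cement
w/c = 194 / 310 = 0.626

0.626


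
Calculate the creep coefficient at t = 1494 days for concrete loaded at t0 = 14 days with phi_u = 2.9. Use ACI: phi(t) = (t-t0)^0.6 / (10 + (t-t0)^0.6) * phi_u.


dt = 1494 - 14 = 1480
phi = 1480^0.6 / (10 + 1480^0.6) * 2.9
= 2.577

2.577


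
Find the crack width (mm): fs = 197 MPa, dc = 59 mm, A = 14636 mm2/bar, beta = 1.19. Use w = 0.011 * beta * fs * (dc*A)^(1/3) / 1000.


w = 0.011 * beta * fs * (dc * A)^(1/3) / 1000
= 0.011 * 1.19 * 197 * (59 * 14636)^(1/3) / 1000
= 0.246 mm

0.246


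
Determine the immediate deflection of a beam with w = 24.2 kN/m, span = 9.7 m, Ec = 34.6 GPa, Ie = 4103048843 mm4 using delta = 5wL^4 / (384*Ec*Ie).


Convert: L = 9.7 m = 9700 mm, Ec = 34.6 GPa = 34600 MPa
delta = 5 * 24.2 * 9700^4 / (384 * 34600 * 4103048843)
= 19.65 mm

19.65


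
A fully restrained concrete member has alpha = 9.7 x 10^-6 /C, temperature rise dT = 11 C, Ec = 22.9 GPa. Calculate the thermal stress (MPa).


sigma = alpha * dT * Ec
= 9.7e-6 * 11 * 22.9 * 1000
= 2.443 MPa

2.443


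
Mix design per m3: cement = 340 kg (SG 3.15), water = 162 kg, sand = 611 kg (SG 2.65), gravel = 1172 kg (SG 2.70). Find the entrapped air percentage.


Vol cement = 340 / (3.15 * 1000) = 0.107937 m3
Vol water = 162 / 1000 = 0.162 m3
Vol sand = 611 / (2.65 * 1000) = 0.230566 m3
Vol gravel = 1172 / (2.70 * 1000) = 0.434074 m3
Total solid + water volume = 0.934577 m3
Air = (1 - 0.934577) * 100 = 6.54%

6.54


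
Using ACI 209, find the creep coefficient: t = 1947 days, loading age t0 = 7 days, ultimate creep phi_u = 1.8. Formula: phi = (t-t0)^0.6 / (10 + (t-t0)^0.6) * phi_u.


dt = 1947 - 7 = 1940
phi = 1940^0.6 / (10 + 1940^0.6) * 1.8
= 1.627

1.627


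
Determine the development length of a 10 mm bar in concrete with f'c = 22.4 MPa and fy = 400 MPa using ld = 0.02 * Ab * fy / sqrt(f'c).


Ab = pi * 10^2 / 4 = 78.54 mm2
ld = 0.02 * 78.54 * 400 / sqrt(22.4)
= 132.8 mm

132.8


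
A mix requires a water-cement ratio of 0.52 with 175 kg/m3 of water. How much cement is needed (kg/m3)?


Cement = water / (w/c)
= 175 / 0.52
= 336.5 kg/m3

336.5


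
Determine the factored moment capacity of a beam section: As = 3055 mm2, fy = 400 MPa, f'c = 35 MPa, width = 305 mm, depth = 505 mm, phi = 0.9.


a = As * fy / (0.85 * f'c * b)
= 3055 * 400 / (0.85 * 35 * 305)
= 134.6742 mm
Mn = As * fy * (d - a/2) / 10^6
= 534.8241 kN-m
phi*Mn = 0.9 * 534.8241 = 481.34 kN-m

481.34


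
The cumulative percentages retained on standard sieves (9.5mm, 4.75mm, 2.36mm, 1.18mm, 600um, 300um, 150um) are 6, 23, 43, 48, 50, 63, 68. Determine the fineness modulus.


FM = sum(cumulative % retained) / 100
= 301 / 100
= 3.01

3.01


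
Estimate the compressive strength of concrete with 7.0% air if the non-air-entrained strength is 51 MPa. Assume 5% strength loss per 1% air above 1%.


Strength loss = (7.0 - 1) * 5 = 30.0%
f'c = 51 * (1 - 30.0/100)
= 35.7 MPa

35.7


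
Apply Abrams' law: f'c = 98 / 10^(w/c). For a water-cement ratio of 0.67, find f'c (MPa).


f'c = 98 / 10^0.67
= 98 / 4.677
= 20.95 MPa

20.95


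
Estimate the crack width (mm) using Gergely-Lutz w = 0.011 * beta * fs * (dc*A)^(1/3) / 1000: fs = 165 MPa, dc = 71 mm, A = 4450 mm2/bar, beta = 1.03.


w = 0.011 * beta * fs * (dc * A)^(1/3) / 1000
= 0.011 * 1.03 * 165 * (71 * 4450)^(1/3) / 1000
= 0.127 mm

0.127


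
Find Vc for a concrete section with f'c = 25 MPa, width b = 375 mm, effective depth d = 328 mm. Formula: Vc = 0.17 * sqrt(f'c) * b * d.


Vc = 0.17 * sqrt(25) * 375 * 328 / 1000
= 104.55 kN

104.55


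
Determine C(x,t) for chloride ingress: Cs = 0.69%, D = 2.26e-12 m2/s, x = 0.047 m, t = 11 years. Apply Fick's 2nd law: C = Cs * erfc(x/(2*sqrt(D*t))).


t_seconds = 11 * 365.25 * 24 * 3600 = 347133600.0 s
arg = 0.047 / (2 * sqrt(2.26e-12 * 347133600.0))
= 0.839
erfc(0.839) = 0.2354
C = 0.69 * 0.2354 = 0.1624%

0.1624


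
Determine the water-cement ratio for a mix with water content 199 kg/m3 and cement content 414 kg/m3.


w/c = water / cement
w/c = 199 / 414 = 0.481

0.481


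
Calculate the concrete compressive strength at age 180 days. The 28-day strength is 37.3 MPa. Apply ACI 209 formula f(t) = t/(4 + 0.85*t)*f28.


f(180) = 180 / (4 + 0.85 * 180) * 37.3
= 180 / 157.0 * 37.3
= 42.76 MPa

42.76


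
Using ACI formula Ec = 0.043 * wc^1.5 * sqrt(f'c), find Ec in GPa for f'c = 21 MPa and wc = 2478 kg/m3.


Ec = 0.043 * 2478^1.5 * sqrt(21) / 1000
= 24.31 GPa

24.31


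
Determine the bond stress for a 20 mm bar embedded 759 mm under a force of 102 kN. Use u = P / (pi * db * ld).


u = P / (pi * db * ld)
= 102 * 1000 / (pi * 20 * 759)
= 2.139 MPa

2.139


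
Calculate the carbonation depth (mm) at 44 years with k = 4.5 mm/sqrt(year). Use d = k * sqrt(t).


depth = k * sqrt(t)
= 4.5 * sqrt(44)
= 29.85 mm

29.85


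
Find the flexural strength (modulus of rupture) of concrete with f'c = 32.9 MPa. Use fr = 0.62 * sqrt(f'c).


fr = 0.62 * sqrt(32.9)
= 3.556 MPa

3.556


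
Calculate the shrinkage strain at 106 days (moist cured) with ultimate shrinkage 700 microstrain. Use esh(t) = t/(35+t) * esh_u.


esh(106) = 106 / (35 + 106) * 700
= 106 / 141 * 700
= 526.2 microstrain

526.2


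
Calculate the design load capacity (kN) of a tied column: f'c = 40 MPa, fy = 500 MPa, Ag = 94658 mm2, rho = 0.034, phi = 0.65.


Ast = rho * Ag = 0.034 * 94658 = 3218.372 mm2
phi*Pn = 0.65 * 0.80 * (0.85 * 40 * (94658 - 3218.372) + 500 * 3218.372) / 1000
= 2453.43 kN

2453.43


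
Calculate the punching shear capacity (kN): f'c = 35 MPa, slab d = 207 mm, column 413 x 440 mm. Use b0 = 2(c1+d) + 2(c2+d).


b0 = 2*(413 + 207) + 2*(440 + 207) = 2534 mm
Vc = 0.33 * sqrt(35) * 2534 * 207 / 1000
= 1024.06 kN

1024.06


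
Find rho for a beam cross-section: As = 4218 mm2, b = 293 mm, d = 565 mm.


rho = As / (b * d)
= 4218 / (293 * 565)
= 0.0255

0.0255


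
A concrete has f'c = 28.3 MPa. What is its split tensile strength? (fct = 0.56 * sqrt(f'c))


fct = 0.56 * sqrt(28.3)
= 0.56 * 5.32
= 2.979 MPa

2.979


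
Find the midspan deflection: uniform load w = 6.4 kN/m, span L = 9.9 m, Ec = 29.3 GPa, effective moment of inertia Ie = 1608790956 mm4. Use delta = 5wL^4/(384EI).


Convert: L = 9.9 m = 9900 mm, Ec = 29.3 GPa = 29300 MPa
delta = 5 * 6.4 * 9900^4 / (384 * 29300 * 1608790956)
= 16.98 mm

16.98


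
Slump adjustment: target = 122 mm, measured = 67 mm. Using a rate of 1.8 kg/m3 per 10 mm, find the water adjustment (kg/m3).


Difference = 122 - 67 = 55 mm
Water adjustment = 55 * 1.8 / 10 = 9.9 kg/m3

9.9


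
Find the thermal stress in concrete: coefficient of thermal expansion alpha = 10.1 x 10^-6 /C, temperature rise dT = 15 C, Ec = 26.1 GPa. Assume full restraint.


sigma = alpha * dT * Ec
= 10.1e-6 * 15 * 26.1 * 1000
= 3.954 MPa

3.954


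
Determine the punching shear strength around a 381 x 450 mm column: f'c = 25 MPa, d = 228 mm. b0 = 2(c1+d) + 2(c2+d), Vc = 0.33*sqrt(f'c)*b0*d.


b0 = 2*(381 + 228) + 2*(450 + 228) = 2574 mm
Vc = 0.33 * sqrt(25) * 2574 * 228 / 1000
= 968.34 kN

968.34


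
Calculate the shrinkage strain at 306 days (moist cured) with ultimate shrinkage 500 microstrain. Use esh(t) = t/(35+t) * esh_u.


esh(306) = 306 / (35 + 306) * 500
= 306 / 341 * 500
= 448.7 microstrain

448.7


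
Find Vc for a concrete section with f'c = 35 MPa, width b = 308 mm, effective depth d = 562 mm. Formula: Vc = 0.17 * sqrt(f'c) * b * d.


Vc = 0.17 * sqrt(35) * 308 * 562 / 1000
= 174.09 kN

174.09


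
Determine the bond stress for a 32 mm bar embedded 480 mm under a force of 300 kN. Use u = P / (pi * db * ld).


u = P / (pi * db * ld)
= 300 * 1000 / (pi * 32 * 480)
= 6.217 MPa

6.217


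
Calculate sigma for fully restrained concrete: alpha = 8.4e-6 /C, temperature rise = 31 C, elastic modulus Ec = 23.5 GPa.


sigma = alpha * dT * Ec
= 8.4e-6 * 31 * 23.5 * 1000
= 6.119 MPa

6.119


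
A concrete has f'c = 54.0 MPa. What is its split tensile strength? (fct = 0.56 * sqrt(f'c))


fct = 0.56 * sqrt(54.0)
= 0.56 * 7.348
= 4.115 MPa

4.115


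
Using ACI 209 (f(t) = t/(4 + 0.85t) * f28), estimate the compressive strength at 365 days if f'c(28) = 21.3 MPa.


f(365) = 365 / (4 + 0.85 * 365) * 21.3
= 365 / 314.25 * 21.3
= 24.74 MPa

24.74


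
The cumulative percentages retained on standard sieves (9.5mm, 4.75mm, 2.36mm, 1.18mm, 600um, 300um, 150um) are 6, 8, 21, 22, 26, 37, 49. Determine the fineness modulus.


FM = sum(cumulative % retained) / 100
= 169 / 100
= 1.69

1.69


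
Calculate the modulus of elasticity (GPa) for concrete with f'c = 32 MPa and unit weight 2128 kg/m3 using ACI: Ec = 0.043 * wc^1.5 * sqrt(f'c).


Ec = 0.043 * 2128^1.5 * sqrt(32) / 1000
= 23.88 GPa

23.88


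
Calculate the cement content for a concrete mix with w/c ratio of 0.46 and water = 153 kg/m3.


Cement = water / (w/c)
= 153 / 0.46
= 332.6 kg/m3

332.6


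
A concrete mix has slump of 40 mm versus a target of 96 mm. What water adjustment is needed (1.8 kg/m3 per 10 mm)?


Difference = 96 - 40 = 56 mm
Water adjustment = 56 * 1.8 / 10 = 10.1 kg/m3

10.1


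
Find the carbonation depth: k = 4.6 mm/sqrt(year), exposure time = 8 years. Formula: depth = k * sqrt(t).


depth = k * sqrt(t)
= 4.6 * sqrt(8)
= 13.01 mm

13.01


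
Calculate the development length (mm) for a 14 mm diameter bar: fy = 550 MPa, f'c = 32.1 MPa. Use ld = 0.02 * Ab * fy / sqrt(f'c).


Ab = pi * 14^2 / 4 = 153.938 mm2
ld = 0.02 * 153.938 * 550 / sqrt(32.1)
= 298.9 mm

298.9


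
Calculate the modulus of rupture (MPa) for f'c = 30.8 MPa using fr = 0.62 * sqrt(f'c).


fr = 0.62 * sqrt(30.8)
= 3.441 MPa

3.441


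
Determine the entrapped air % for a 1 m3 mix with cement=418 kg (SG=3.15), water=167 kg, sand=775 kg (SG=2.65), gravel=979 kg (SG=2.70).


Vol cement = 418 / (3.15 * 1000) = 0.132698 m3
Vol water = 167 / 1000 = 0.167 m3
Vol sand = 775 / (2.65 * 1000) = 0.292453 m3
Vol gravel = 979 / (2.70 * 1000) = 0.362593 m3
Total solid + water volume = 0.954744 m3
Air = (1 - 0.954744) * 100 = 4.53%

4.53


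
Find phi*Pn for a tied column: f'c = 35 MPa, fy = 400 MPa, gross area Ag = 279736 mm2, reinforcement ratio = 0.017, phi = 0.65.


Ast = rho * Ag = 0.017 * 279736 = 4755.512 mm2
phi*Pn = 0.65 * 0.80 * (0.85 * 35 * (279736 - 4755.512) + 400 * 4755.512) / 1000
= 5243.09 kN

5243.09


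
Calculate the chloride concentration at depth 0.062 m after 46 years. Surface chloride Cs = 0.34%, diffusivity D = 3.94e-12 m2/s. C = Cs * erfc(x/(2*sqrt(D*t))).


t_seconds = 46 * 365.25 * 24 * 3600 = 1451649600.0 s
arg = 0.062 / (2 * sqrt(3.94e-12 * 1451649600.0))
= 0.4099
erfc(0.4099) = 0.5621
C = 0.34 * 0.5621 = 0.1911%

0.1911


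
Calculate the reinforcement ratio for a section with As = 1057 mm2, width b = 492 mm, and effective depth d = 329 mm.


rho = As / (b * d)
= 1057 / (492 * 329)
= 0.0065

0.0065


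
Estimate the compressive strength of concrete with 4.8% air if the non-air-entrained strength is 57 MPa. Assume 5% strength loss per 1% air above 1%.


Strength loss = (4.8 - 1) * 5 = 19.0%
f'c = 57 * (1 - 19.0/100)
= 46.17 MPa

46.17


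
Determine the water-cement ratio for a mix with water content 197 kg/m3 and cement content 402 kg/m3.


w/c = water / cement
w/c = 197 / 402 = 0.49

0.49


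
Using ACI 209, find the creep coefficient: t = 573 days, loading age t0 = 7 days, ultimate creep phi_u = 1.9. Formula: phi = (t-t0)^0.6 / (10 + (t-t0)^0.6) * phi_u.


dt = 573 - 7 = 566
phi = 566^0.6 / (10 + 566^0.6) * 1.9
= 1.554

1.554


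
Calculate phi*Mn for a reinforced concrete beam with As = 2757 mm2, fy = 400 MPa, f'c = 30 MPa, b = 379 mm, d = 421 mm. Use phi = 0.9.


a = As * fy / (0.85 * f'c * b)
= 2757 * 400 / (0.85 * 30 * 379)
= 114.1083 mm
Mn = As * fy * (d - a/2) / 10^6
= 401.3595 kN-m
phi*Mn = 0.9 * 401.3595 = 361.22 kN-m

361.22


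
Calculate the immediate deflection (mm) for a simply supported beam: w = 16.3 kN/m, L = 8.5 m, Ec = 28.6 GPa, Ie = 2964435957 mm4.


Convert: L = 8.5 m = 8500 mm, Ec = 28.6 GPa = 28600 MPa
delta = 5 * 16.3 * 8500^4 / (384 * 28600 * 2964435957)
= 13.07 mm

13.07


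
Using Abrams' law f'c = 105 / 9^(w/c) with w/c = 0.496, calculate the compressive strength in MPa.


f'c = 105 / 9^0.496
= 105 / 2.974
= 35.31 MPa

35.31


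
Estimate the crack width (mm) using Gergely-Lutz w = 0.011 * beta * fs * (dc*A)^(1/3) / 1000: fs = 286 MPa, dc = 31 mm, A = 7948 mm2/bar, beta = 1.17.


w = 0.011 * beta * fs * (dc * A)^(1/3) / 1000
= 0.011 * 1.17 * 286 * (31 * 7948)^(1/3) / 1000
= 0.231 mm

0.231


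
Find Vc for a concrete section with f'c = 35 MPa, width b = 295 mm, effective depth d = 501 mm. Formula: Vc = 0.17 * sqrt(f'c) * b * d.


Vc = 0.17 * sqrt(35) * 295 * 501 / 1000
= 148.64 kN

148.64


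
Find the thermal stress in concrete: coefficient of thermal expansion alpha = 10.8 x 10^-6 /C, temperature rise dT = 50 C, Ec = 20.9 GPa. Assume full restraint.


sigma = alpha * dT * Ec
= 10.8e-6 * 50 * 20.9 * 1000
= 11.286 MPa

11.286


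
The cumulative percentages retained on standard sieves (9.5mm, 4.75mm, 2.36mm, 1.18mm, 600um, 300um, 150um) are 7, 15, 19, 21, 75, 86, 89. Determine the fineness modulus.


FM = sum(cumulative % retained) / 100
= 312 / 100
= 3.12

3.12


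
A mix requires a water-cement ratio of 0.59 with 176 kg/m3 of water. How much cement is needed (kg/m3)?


Cement = water / (w/c)
= 176 / 0.59
= 298.3 kg/m3

298.3


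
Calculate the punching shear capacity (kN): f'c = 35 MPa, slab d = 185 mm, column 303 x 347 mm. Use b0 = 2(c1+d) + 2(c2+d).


b0 = 2*(303 + 185) + 2*(347 + 185) = 2040 mm
Vc = 0.33 * sqrt(35) * 2040 * 185 / 1000
= 736.8 kN

736.8


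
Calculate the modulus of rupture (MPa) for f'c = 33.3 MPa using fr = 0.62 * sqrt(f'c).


fr = 0.62 * sqrt(33.3)
= 3.578 MPa

3.578


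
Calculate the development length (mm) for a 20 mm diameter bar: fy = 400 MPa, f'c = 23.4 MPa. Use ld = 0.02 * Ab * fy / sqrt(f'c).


Ab = pi * 20^2 / 4 = 314.159 mm2
ld = 0.02 * 314.159 * 400 / sqrt(23.4)
= 519.6 mm

519.6


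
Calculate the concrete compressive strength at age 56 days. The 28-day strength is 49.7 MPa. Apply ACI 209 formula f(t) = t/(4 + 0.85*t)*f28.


f(56) = 56 / (4 + 0.85 * 56) * 49.7
= 56 / 51.6 * 49.7
= 53.94 MPa

53.94


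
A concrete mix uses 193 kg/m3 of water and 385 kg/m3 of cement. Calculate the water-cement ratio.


w/c = water / cement
w/c = 193 / 385 = 0.501

0.501


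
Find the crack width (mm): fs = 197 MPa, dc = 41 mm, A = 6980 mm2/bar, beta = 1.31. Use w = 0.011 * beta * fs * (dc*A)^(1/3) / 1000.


w = 0.011 * beta * fs * (dc * A)^(1/3) / 1000
= 0.011 * 1.31 * 197 * (41 * 6980)^(1/3) / 1000
= 0.187 mm

0.187


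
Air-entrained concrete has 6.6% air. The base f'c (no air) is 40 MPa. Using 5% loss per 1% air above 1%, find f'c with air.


Strength loss = (6.6 - 1) * 5 = 28.0%
f'c = 40 * (1 - 28.0/100)
= 28.8 MPa

28.8


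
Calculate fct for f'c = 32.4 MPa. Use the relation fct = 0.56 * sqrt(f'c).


fct = 0.56 * sqrt(32.4)
= 0.56 * 5.692
= 3.188 MPa

3.188


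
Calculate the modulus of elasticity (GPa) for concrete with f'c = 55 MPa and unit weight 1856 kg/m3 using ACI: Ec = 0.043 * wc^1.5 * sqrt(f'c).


Ec = 0.043 * 1856^1.5 * sqrt(55) / 1000
= 25.5 GPa

25.5


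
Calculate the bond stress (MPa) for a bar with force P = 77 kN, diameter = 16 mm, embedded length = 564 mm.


u = P / (pi * db * ld)
= 77 * 1000 / (pi * 16 * 564)
= 2.716 MPa

2.716
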